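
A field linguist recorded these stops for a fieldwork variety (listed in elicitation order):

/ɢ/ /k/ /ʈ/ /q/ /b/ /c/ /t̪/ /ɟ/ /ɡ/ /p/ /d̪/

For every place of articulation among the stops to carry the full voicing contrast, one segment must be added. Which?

place of articulation  voiceless  voiced  
bilabial          p         b       
dental            t̪        d̪      
retroflex         ʈ         —       
palatal           c         ɟ       
velar             k         ɡ       
uvular            q         ɢ       
The retroflex row has no voiced member, so the gap is the voiced retroflex stop /ɖ/.

/ɖ/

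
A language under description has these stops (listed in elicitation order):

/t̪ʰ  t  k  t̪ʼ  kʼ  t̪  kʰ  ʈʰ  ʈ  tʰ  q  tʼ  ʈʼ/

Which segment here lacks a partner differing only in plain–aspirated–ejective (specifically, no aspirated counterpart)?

Dental: /t̪/ ~ /t̪ʰ/ ~ /t̪ʼ/
Alveolar: /t/ ~ /tʰ/ ~ /tʼ/
Retroflex: /ʈ/ ~ /ʈʰ/ ~ /ʈʼ/
Velar: /k/ ~ /kʰ/ ~ /kʼ/
Uvular: only /q/ (plain); no aspirated partner.
So /q/ is the unpaired segment.

/q/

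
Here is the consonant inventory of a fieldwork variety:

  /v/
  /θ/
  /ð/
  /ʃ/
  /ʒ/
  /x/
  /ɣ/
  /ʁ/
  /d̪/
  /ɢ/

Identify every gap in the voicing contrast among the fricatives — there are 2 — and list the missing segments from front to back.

place of articulation  voiceless  voiced  
labiodental       —         v       
dental            θ         ð       
postalveolar      ʃ         ʒ       
velar             x         ɣ       
uvular            —         ʁ       
Gaps, from front to back: labiodental lacks voiceless (/f/); uvular lacks voiceless (/χ/).

/f/, /χ/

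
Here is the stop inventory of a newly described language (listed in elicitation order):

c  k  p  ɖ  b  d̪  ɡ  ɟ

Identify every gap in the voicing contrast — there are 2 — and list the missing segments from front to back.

/t̪/, /ʈ/

place of articulation  voiceless  voiced  
bilabial          p         b       
dental            —         d̪      
retroflex         —         ɖ       
palatal           c         ɟ       
velar             k         ɡ       
Gaps, from front to back: dental lacks voiceless (/t̪/); retroflex lacks voiceless (/ʈ/).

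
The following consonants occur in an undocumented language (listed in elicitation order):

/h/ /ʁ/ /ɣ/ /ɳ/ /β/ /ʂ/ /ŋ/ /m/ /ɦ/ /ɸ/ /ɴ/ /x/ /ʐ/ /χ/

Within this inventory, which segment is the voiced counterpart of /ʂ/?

/ʐ/

/ʂ/ is a voiceless retroflex fricative.
The voiced counterpart is a voiced retroflex fricative — in this inventory, /ʐ/.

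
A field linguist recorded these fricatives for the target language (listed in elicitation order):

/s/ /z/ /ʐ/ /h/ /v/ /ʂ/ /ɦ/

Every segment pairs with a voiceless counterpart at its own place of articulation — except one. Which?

/v/

Alveolar: /s/ ~ /z/
Retroflex: /ʂ/ ~ /ʐ/
Glottal: /h/ ~ /ɦ/
Labiodental: only /v/ (voiced); no voiceless partner.
So /v/ is the unpaired segment.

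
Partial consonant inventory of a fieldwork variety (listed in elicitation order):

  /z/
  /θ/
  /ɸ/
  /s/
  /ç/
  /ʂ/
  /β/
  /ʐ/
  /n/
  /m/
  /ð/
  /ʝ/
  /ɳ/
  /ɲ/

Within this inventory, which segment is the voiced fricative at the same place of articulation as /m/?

/β/

/m/ is a bilabial nasal.
The voiced fricative at the same place is a voiced bilabial fricative — in this inventory, /β/.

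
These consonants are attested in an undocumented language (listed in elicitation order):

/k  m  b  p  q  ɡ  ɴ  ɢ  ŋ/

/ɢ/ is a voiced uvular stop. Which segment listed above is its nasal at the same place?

The nasal at the same place is an uvular nasal — in this inventory, /ɴ/.

/ɴ/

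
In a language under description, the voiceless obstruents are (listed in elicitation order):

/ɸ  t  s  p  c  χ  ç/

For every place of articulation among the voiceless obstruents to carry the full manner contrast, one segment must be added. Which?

/q/

place of articulation  stop      fricative
bilabial          p         ɸ       
alveolar          t         s       
palatal           c         ç       
uvular            —         χ       
The uvular row has no stop member, so the gap is the uvular stop /q/.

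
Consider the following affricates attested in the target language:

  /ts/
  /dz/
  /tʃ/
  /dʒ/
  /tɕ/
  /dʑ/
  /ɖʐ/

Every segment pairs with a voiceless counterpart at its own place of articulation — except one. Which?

Alveolar: /ts/ ~ /dz/
Postalveolar: /tʃ/ ~ /dʒ/
Alveolo-palatal: /tɕ/ ~ /dʑ/
Retroflex: only /ɖʐ/ (voiced); no voiceless partner.
So /ɖʐ/ is the unpaired segment.

/ɖʐ/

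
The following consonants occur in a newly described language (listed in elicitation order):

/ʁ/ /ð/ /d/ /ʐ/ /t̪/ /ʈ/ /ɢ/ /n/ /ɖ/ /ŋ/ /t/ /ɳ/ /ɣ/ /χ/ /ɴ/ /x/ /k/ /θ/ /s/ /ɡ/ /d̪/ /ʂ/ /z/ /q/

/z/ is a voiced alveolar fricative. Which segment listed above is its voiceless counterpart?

The voiceless counterpart is a voiceless alveolar fricative — in this inventory, /s/.

/s/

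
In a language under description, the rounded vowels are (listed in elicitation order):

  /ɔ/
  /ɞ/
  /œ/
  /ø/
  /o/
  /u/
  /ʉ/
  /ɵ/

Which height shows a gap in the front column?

high

high: front —, central /ʉ/, back /u/.
high-mid: front /ø/, central /ɵ/, back /o/.
low-mid: front /œ/, central /ɞ/, back /ɔ/.
Every height has a front member except high, where /y/ would be expected.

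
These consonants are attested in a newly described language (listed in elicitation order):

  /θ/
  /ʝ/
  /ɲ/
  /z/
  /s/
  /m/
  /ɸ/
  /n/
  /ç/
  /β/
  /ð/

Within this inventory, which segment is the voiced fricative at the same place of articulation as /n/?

/n/ is an alveolar nasal.
The voiced fricative at the same place is a voiced alveolar fricative — in this inventory, /z/.

/z/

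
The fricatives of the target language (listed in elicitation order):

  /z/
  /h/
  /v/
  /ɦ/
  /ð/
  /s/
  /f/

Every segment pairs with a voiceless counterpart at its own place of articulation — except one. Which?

/ð/

Labiodental: /f/ ~ /v/
Alveolar: /s/ ~ /z/
Glottal: /h/ ~ /ɦ/
Dental: only /ð/ (voiced); no voiceless partner.
So /ð/ is the unpaired segment.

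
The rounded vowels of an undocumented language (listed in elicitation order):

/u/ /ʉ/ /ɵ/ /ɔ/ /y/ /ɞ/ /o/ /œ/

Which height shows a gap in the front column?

high-mid

Front: /y/ (high), /œ/ (low-mid).
Central: /ʉ/ (high), /ɵ/ (high-mid), /ɞ/ (low-mid).
Back: /u/ (high), /o/ (high-mid), /ɔ/ (low-mid).
Every height has a front member except high-mid, where /ø/ would be expected.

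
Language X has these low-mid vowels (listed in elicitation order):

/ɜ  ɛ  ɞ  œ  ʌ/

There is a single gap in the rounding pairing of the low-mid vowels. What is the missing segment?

/ɔ/

front: unrounded /ɛ/, rounded /œ/.
central: unrounded /ɜ/, rounded /ɞ/.
back: unrounded /ʌ/, rounded —.
The back row has no rounded member, so the gap is the back rounded vowel /ɔ/.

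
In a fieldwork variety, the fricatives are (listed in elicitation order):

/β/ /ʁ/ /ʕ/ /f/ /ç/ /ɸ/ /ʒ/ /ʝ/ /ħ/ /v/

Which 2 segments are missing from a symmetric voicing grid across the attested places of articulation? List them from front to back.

/ʃ/, /χ/

place of articulation  voiceless  voiced  
bilabial          ɸ         β       
labiodental       f         v       
postalveolar      —         ʒ       
palatal           ç         ʝ       
uvular            —         ʁ       
pharyngeal        ħ         ʕ       
Gaps, from front to back: postalveolar lacks voiceless (/ʃ/); uvular lacks voiceless (/χ/).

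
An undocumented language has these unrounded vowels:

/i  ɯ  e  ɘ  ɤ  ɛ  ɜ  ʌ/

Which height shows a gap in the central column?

high

Front: /i/ (high), /e/ (high-mid), /ɛ/ (low-mid).
Central: /ɘ/ (high-mid), /ɜ/ (low-mid).
Back: /ɯ/ (high), /ɤ/ (high-mid), /ʌ/ (low-mid).
Every height has a central member except high, where /ɨ/ would be expected.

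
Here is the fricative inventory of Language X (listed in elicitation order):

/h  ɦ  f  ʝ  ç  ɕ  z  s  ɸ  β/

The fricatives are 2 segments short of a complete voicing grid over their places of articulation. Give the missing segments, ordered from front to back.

place of articulation  voiceless  voiced  
bilabial          ɸ         β       
labiodental       f         —       
alveolar          s         z       
alveolo-palatal   ɕ         —       
palatal           ç         ʝ       
glottal           h         ɦ       
Gaps, from front to back: labiodental lacks voiced (/v/); alveolo-palatal lacks voiced (/ʑ/).

/v/, /ʑ/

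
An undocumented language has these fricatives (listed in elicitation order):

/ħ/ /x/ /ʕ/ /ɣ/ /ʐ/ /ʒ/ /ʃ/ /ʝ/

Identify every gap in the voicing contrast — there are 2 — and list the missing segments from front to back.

postalveolar: voiceless /ʃ/, voiced /ʒ/.
retroflex: voiceless —, voiced /ʐ/.
palatal: voiceless —, voiced /ʝ/.
velar: voiceless /x/, voiced /ɣ/.
pharyngeal: voiceless /ħ/, voiced /ʕ/.
Gaps, from front to back: retroflex lacks voiceless (/ʂ/); palatal lacks voiceless (/ç/).

/ʂ/, /ç/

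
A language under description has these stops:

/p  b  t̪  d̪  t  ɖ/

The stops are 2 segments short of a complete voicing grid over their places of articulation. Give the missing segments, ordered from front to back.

place of articulation  voiceless  voiced  
bilabial          p         b       
dental            t̪        d̪      
alveolar          t         —       
retroflex         —         ɖ       
Gaps, from front to back: alveolar lacks voiced (/d/); retroflex lacks voiceless (/ʈ/).

/d/, /ʈ/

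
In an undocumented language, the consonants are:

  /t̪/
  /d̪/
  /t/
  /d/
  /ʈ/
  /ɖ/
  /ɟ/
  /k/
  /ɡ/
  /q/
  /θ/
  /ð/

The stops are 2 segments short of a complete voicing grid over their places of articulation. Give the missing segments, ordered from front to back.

/c/, /ɢ/

Voiceless: /t̪/ (dental), /t/ (alveolar), /ʈ/ (retroflex), /k/ (velar), /q/ (uvular).
Voiced: /d̪/ (dental), /d/ (alveolar), /ɖ/ (retroflex), /ɟ/ (palatal), /ɡ/ (velar).
Gaps, from front to back: palatal lacks voiceless (/c/); uvular lacks voiced (/ɢ/).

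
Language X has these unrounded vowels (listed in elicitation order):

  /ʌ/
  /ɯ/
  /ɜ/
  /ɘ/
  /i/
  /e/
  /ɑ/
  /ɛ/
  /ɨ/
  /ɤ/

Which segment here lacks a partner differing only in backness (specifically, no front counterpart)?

High: /i/ ~ /ɨ/ ~ /ɯ/
High-mid: /e/ ~ /ɘ/ ~ /ɤ/
Low-mid: /ɛ/ ~ /ɜ/ ~ /ʌ/
Low: only /ɑ/ (back); no front partner.
So /ɑ/ is the unpaired segment.

/ɑ/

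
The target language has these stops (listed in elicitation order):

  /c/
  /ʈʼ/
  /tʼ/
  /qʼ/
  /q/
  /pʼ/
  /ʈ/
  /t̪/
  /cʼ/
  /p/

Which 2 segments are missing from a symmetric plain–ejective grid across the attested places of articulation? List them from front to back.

place of articulation  plain     ejective
bilabial          p         pʼ      
dental            t̪        —       
alveolar          —         tʼ      
retroflex         ʈ         ʈʼ      
palatal           c         cʼ      
uvular            q         qʼ      
Gaps, from front to back: dental lacks ejective (/t̪ʼ/); alveolar lacks plain (/t/).

/t̪ʼ/, /t/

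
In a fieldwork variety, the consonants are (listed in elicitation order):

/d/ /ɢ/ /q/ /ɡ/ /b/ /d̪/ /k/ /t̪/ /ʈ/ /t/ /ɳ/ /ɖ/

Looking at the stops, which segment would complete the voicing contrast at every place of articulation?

Voiceless: /t̪/ (dental), /t/ (alveolar), /ʈ/ (retroflex), /k/ (velar), /q/ (uvular).
Voiced: /b/ (bilabial), /d̪/ (dental), /d/ (alveolar), /ɖ/ (retroflex), /ɡ/ (velar), /ɢ/ (uvular).
The bilabial row has no voiceless member, so the gap is the voiceless bilabial stop /p/.

/p/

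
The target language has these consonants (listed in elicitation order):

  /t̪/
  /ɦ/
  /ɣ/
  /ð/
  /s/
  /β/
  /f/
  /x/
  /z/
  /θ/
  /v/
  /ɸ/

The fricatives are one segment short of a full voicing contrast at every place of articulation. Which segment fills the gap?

/h/

place of articulation  voiceless  voiced  
bilabial          ɸ         β       
labiodental       f         v       
dental            θ         ð       
alveolar          s         z       
velar             x         ɣ       
glottal           —         ɦ       
The glottal row has no voiceless member, so the gap is the voiceless glottal fricative /h/.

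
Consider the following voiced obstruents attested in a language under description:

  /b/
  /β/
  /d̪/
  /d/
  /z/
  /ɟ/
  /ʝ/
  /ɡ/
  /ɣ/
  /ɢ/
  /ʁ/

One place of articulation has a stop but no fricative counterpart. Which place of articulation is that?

dental

Stop: /b/ (bilabial), /d̪/ (dental), /d/ (alveolar), /ɟ/ (palatal), /ɡ/ (velar), /ɢ/ (uvular).
Fricative: /β/ (bilabial), /z/ (alveolar), /ʝ/ (palatal), /ɣ/ (velar), /ʁ/ (uvular).
Every place of articulation has a fricative member except dental, where /ð/ would be expected.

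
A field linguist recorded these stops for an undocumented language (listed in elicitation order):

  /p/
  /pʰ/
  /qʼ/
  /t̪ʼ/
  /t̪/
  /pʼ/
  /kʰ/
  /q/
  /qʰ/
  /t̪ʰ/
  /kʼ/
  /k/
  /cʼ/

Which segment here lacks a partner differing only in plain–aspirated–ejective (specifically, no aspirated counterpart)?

/cʼ/

Bilabial: /p/ ~ /pʰ/ ~ /pʼ/
Dental: /t̪/ ~ /t̪ʰ/ ~ /t̪ʼ/
Velar: /k/ ~ /kʰ/ ~ /kʼ/
Uvular: /q/ ~ /qʰ/ ~ /qʼ/
Palatal: only /cʼ/ (ejective); no aspirated partner.
So /cʼ/ is the unpaired segment.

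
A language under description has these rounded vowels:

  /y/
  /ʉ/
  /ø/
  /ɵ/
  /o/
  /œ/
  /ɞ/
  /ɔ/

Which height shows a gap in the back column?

high

Front: /y/ (high), /ø/ (high-mid), /œ/ (low-mid).
Central: /ʉ/ (high), /ɵ/ (high-mid), /ɞ/ (low-mid).
Back: /o/ (high-mid), /ɔ/ (low-mid).
Every height has a back member except high, where /u/ would be expected.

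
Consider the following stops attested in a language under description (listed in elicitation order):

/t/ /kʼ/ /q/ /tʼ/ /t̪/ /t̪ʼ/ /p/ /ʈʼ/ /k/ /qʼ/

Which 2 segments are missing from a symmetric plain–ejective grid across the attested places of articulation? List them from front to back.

/pʼ/, /ʈ/

place of articulation  plain     ejective
bilabial          p         —       
dental            t̪        t̪ʼ     
alveolar          t         tʼ      
retroflex         —         ʈʼ      
velar             k         kʼ      
uvular            q         qʼ      
Gaps, from front to back: bilabial lacks ejective (/pʼ/); retroflex lacks plain (/ʈ/).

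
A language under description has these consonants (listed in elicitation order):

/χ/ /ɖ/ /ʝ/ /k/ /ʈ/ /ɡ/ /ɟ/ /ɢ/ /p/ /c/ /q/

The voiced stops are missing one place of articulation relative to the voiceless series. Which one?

place of articulation  voiceless  voiced  
bilabial          p         —       
retroflex         ʈ         ɖ       
palatal           c         ɟ       
velar             k         ɡ       
uvular            q         ɢ       
Every place of articulation has a voiced member except bilabial, where /b/ would be expected.

bilabial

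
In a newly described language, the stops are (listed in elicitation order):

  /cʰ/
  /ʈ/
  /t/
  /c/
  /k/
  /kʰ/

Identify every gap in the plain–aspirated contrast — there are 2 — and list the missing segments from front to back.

/tʰ/, /ʈʰ/

alveolar: plain /t/, aspirated —.
retroflex: plain /ʈ/, aspirated —.
palatal: plain /c/, aspirated /cʰ/.
velar: plain /k/, aspirated /kʰ/.
Gaps, from front to back: alveolar lacks aspirated (/tʰ/); retroflex lacks aspirated (/ʈʰ/).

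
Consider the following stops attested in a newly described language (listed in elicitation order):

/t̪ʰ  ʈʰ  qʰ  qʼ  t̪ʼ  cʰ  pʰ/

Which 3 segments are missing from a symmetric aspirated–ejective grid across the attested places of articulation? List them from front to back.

/pʼ/, /ʈʼ/, /cʼ/

place of articulation  aspirated  ejective
bilabial          pʰ        —       
dental            t̪ʰ       t̪ʼ     
retroflex         ʈʰ        —       
palatal           cʰ        —       
uvular            qʰ        qʼ      
Gaps, from front to back: bilabial lacks ejective (/pʼ/); retroflex lacks ejective (/ʈʼ/); palatal lacks ejective (/cʼ/).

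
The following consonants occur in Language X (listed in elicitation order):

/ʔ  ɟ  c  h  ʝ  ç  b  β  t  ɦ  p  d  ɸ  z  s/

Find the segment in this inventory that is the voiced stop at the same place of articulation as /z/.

/d/

/z/ is a voiced alveolar fricative.
The voiced stop at the same place is a voiced alveolar stop — in this inventory, /d/.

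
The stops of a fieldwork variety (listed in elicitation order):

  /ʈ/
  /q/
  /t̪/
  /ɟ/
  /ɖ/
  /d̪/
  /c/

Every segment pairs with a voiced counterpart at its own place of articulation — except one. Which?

/q/

Dental: /t̪/ ~ /d̪/
Retroflex: /ʈ/ ~ /ɖ/
Palatal: /c/ ~ /ɟ/
Uvular: only /q/ (voiceless); no voiced partner.
So /q/ is the unpaired segment.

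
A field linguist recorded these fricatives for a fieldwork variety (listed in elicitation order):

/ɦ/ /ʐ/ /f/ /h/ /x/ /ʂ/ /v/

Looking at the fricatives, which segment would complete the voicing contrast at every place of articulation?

/ɣ/

place of articulation  voiceless  voiced  
labiodental       f         v       
retroflex         ʂ         ʐ       
velar             x         —       
glottal           h         ɦ       
The velar row has no voiced member, so the gap is the voiced velar fricative /ɣ/.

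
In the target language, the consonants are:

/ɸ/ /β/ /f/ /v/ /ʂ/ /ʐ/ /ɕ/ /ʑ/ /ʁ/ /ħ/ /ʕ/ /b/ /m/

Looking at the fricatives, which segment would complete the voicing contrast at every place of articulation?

/χ/

bilabial: voiceless /ɸ/, voiced /β/.
labiodental: voiceless /f/, voiced /v/.
retroflex: voiceless /ʂ/, voiced /ʐ/.
alveolo-palatal: voiceless /ɕ/, voiced /ʑ/.
uvular: voiceless —, voiced /ʁ/.
pharyngeal: voiceless /ħ/, voiced /ʕ/.
The uvular row has no voiceless member, so the gap is the voiceless uvular fricative /χ/.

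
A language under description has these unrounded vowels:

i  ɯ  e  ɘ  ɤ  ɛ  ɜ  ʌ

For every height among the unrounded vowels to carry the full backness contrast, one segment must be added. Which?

Front: /i/ (high), /e/ (high-mid), /ɛ/ (low-mid).
Central: /ɘ/ (high-mid), /ɜ/ (low-mid).
Back: /ɯ/ (high), /ɤ/ (high-mid), /ʌ/ (low-mid).
The high row has no central member, so the gap is the high central unrounded vowel /ɨ/.

/ɨ/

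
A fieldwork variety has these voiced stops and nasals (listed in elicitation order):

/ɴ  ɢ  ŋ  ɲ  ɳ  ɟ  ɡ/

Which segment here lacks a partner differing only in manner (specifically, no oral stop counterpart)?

Palatal: /ɟ/ ~ /ɲ/
Velar: /ɡ/ ~ /ŋ/
Uvular: /ɢ/ ~ /ɴ/
Retroflex: only /ɳ/ (nasal); no oral stop partner.
So /ɳ/ is the unpaired segment.

/ɳ/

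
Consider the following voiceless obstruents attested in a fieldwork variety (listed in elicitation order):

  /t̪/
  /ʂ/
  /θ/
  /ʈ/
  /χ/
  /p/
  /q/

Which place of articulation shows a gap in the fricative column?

Stop: /p/ (bilabial), /t̪/ (dental), /ʈ/ (retroflex), /q/ (uvular).
Fricative: /θ/ (dental), /ʂ/ (retroflex), /χ/ (uvular).
Every place of articulation has a fricative member except bilabial, where /ɸ/ would be expected.

bilabial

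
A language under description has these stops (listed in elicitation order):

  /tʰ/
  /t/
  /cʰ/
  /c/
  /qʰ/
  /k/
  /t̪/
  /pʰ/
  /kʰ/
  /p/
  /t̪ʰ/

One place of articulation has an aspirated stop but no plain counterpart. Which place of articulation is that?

bilabial: plain /p/, aspirated /pʰ/.
dental: plain /t̪/, aspirated /t̪ʰ/.
alveolar: plain /t/, aspirated /tʰ/.
palatal: plain /c/, aspirated /cʰ/.
velar: plain /k/, aspirated /kʰ/.
uvular: plain —, aspirated /qʰ/.
Every place of articulation has a plain member except uvular, where /q/ would be expected.

uvular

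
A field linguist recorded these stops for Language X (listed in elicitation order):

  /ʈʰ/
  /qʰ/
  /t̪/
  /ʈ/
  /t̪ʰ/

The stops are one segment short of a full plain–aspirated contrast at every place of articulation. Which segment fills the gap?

Plain: /t̪/ (dental), /ʈ/ (retroflex).
Aspirated: /t̪ʰ/ (dental), /ʈʰ/ (retroflex), /qʰ/ (uvular).
The uvular row has no plain member, so the gap is the plain uvular stop /q/.

/q/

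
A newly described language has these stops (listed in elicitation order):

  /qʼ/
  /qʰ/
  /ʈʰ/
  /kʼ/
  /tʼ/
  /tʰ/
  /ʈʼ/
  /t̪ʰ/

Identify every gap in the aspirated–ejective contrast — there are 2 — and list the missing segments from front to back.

/t̪ʼ/, /kʰ/

place of articulation  aspirated  ejective
dental            t̪ʰ       —       
alveolar          tʰ        tʼ      
retroflex         ʈʰ        ʈʼ      
velar             —         kʼ      
uvular            qʰ        qʼ      
Gaps, from front to back: dental lacks ejective (/t̪ʼ/); velar lacks aspirated (/kʰ/).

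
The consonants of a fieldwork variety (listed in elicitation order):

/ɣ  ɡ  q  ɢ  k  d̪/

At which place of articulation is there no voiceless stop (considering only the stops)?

dental

dental: voiceless —, voiced /d̪/.
velar: voiceless /k/, voiced /ɡ/.
uvular: voiceless /q/, voiced /ɢ/.
Every place of articulation has a voiceless member except dental, where /t̪/ would be expected.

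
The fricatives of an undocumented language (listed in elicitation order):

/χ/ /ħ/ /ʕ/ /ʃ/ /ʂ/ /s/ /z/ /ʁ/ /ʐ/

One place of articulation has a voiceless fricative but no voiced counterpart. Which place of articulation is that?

postalveolar

place of articulation  voiceless  voiced  
alveolar          s         z       
postalveolar      ʃ         —       
retroflex         ʂ         ʐ       
uvular            χ         ʁ       
pharyngeal        ħ         ʕ       
Every place of articulation has a voiced member except postalveolar, where /ʒ/ would be expected.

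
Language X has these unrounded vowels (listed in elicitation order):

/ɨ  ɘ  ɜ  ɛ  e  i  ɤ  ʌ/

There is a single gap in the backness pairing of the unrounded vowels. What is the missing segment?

/ɯ/

height            front     central   back    
high              i         ɨ         —       
high-mid          e         ɘ         ɤ       
low-mid           ɛ         ɜ         ʌ       
The high row has no back member, so the gap is the high back unrounded vowel /ɯ/.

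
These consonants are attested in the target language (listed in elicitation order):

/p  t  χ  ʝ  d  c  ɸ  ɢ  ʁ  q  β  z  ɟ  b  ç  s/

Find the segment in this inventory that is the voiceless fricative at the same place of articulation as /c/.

/c/ is a voiceless palatal stop.
The voiceless fricative at the same place is a voiceless palatal fricative — in this inventory, /ç/.

/ç/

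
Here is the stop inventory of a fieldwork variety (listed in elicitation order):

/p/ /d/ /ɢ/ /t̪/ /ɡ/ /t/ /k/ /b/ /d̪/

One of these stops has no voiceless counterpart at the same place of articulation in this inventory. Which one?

/ɢ/

Bilabial: /p/ ~ /b/
Dental: /t̪/ ~ /d̪/
Alveolar: /t/ ~ /d/
Velar: /k/ ~ /ɡ/
Uvular: only /ɢ/ (voiced); no voiceless partner.
So /ɢ/ is the unpaired segment.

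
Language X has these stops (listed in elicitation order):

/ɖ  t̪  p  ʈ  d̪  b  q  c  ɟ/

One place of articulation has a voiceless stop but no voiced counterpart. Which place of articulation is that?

uvular

Voiceless: /p/ (bilabial), /t̪/ (dental), /ʈ/ (retroflex), /c/ (palatal), /q/ (uvular).
Voiced: /b/ (bilabial), /d̪/ (dental), /ɖ/ (retroflex), /ɟ/ (palatal).
Every place of articulation has a voiced member except uvular, where /ɢ/ would be expected.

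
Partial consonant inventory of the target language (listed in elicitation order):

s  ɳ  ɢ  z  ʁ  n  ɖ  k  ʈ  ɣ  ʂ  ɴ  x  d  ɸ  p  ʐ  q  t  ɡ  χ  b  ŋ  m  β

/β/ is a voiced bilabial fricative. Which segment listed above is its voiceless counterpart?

/ɸ/

The voiceless counterpart is a voiceless bilabial fricative — in this inventory, /ɸ/.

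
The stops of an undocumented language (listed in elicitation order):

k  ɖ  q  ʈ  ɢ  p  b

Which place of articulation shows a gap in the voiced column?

velar

Voiceless: /p/ (bilabial), /ʈ/ (retroflex), /k/ (velar), /q/ (uvular).
Voiced: /b/ (bilabial), /ɖ/ (retroflex), /ɢ/ (uvular).
Every place of articulation has a voiced member except velar, where /ɡ/ would be expected.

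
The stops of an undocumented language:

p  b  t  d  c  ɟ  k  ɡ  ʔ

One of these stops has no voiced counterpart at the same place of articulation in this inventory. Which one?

/ʔ/

Bilabial: /p/ ~ /b/
Alveolar: /t/ ~ /d/
Palatal: /c/ ~ /ɟ/
Velar: /k/ ~ /ɡ/
Glottal: only /ʔ/ (voiceless); no voiced partner.
So /ʔ/ is the unpaired segment.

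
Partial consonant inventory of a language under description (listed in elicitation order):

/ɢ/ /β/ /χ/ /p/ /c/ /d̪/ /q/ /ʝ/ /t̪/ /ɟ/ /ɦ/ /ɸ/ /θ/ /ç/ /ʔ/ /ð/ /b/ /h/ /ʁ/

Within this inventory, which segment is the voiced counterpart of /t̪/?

/d̪/

/t̪/ is a voiceless dental stop.
The voiced counterpart is a voiced dental stop — in this inventory, /d̪/.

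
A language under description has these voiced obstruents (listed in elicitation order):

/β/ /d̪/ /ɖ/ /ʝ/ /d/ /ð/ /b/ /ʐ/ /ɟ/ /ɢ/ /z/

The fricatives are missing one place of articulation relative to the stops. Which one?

bilabial: stop /b/, fricative /β/.
dental: stop /d̪/, fricative /ð/.
alveolar: stop /d/, fricative /z/.
retroflex: stop /ɖ/, fricative /ʐ/.
palatal: stop /ɟ/, fricative /ʝ/.
uvular: stop /ɢ/, fricative —.
Every place of articulation has a fricative member except uvular, where /ʁ/ would be expected.

uvular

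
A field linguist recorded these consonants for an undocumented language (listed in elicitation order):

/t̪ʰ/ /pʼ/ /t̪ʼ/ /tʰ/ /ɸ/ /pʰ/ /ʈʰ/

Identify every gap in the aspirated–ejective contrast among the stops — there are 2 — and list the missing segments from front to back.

bilabial: aspirated /pʰ/, ejective /pʼ/.
dental: aspirated /t̪ʰ/, ejective /t̪ʼ/.
alveolar: aspirated /tʰ/, ejective —.
retroflex: aspirated /ʈʰ/, ejective —.
Gaps, from front to back: alveolar lacks ejective (/tʼ/); retroflex lacks ejective (/ʈʼ/).

/tʼ/, /ʈʼ/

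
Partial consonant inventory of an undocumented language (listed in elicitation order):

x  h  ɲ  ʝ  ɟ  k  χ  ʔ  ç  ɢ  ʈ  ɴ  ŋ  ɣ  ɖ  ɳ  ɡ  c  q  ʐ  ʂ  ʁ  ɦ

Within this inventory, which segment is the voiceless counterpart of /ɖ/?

/ʈ/

/ɖ/ is a voiced retroflex stop.
The voiceless counterpart is a voiceless retroflex stop — in this inventory, /ʈ/.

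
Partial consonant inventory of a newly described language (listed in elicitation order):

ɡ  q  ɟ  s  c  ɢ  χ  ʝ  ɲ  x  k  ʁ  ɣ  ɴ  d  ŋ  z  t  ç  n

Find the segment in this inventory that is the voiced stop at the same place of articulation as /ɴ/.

/ɴ/ is an uvular nasal.
The voiced stop at the same place is a voiced uvular stop — in this inventory, /ɢ/.

/ɢ/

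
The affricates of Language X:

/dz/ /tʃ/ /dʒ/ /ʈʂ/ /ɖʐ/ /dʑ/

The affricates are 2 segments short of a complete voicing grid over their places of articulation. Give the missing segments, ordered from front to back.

/ts/, /tɕ/

Voiceless: /tʃ/ (postalveolar), /ʈʂ/ (retroflex).
Voiced: /dz/ (alveolar), /dʒ/ (postalveolar), /ɖʐ/ (retroflex), /dʑ/ (alveolo-palatal).
Gaps, from front to back: alveolar lacks voiceless (/ts/); alveolo-palatal lacks voiceless (/tɕ/).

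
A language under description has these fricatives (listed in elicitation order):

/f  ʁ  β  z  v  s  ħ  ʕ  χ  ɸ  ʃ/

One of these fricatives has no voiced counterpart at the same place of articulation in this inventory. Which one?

/ʃ/

Bilabial: /ɸ/ ~ /β/
Labiodental: /f/ ~ /v/
Alveolar: /s/ ~ /z/
Uvular: /χ/ ~ /ʁ/
Pharyngeal: /ħ/ ~ /ʕ/
Postalveolar: only /ʃ/ (voiceless); no voiced partner.
So /ʃ/ is the unpaired segment.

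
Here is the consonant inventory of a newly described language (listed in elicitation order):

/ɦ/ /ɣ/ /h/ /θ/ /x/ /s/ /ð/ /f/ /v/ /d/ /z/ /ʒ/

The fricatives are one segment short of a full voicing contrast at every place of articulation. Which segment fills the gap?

place of articulation  voiceless  voiced  
labiodental       f         v       
dental            θ         ð       
alveolar          s         z       
postalveolar      —         ʒ       
velar             x         ɣ       
glottal           h         ɦ       
The postalveolar row has no voiceless member, so the gap is the voiceless postalveolar fricative /ʃ/.

/ʃ/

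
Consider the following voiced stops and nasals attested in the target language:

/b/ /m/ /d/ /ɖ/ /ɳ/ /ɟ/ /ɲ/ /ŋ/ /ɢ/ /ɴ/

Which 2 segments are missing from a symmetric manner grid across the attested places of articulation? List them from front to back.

/n/, /ɡ/

bilabial: oral stop /b/, nasal /m/.
alveolar: oral stop /d/, nasal —.
retroflex: oral stop /ɖ/, nasal /ɳ/.
palatal: oral stop /ɟ/, nasal /ɲ/.
velar: oral stop —, nasal /ŋ/.
uvular: oral stop /ɢ/, nasal /ɴ/.
Gaps, from front to back: alveolar lacks nasal (/n/); velar lacks oral stop (/ɡ/).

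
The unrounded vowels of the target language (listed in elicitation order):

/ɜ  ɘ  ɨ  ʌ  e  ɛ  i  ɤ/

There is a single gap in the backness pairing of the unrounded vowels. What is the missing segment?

/ɯ/

height            front     central   back    
high              i         ɨ         —       
high-mid          e         ɘ         ɤ       
low-mid           ɛ         ɜ         ʌ       
The high row has no back member, so the gap is the high back unrounded vowel /ɯ/.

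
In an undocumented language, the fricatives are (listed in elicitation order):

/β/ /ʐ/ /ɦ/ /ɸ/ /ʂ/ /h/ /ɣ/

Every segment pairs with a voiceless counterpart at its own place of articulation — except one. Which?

Bilabial: /ɸ/ ~ /β/
Retroflex: /ʂ/ ~ /ʐ/
Glottal: /h/ ~ /ɦ/
Velar: only /ɣ/ (voiced); no voiceless partner.
So /ɣ/ is the unpaired segment.

/ɣ/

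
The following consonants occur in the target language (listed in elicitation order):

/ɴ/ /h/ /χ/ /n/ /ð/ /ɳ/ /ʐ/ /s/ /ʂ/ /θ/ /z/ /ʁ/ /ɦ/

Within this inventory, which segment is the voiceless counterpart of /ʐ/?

/ʐ/ is a voiced retroflex fricative.
The voiceless counterpart is a voiceless retroflex fricative — in this inventory, /ʂ/.

/ʂ/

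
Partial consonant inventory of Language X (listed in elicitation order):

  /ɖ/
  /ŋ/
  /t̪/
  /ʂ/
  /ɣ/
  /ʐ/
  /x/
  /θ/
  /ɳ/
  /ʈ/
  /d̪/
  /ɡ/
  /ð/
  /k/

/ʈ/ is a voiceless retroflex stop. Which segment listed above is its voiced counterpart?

The voiced counterpart is a voiced retroflex stop — in this inventory, /ɖ/.

/ɖ/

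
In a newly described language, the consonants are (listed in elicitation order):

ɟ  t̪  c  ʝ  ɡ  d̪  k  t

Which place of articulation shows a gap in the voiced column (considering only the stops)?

alveolar

dental: voiceless /t̪/, voiced /d̪/.
alveolar: voiceless /t/, voiced —.
palatal: voiceless /c/, voiced /ɟ/.
velar: voiceless /k/, voiced /ɡ/.
Every place of articulation has a voiced member except alveolar, where /d/ would be expected.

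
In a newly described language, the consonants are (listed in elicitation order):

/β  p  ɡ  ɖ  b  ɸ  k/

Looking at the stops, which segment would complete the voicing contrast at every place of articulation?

/ʈ/

bilabial: voiceless /p/, voiced /b/.
retroflex: voiceless —, voiced /ɖ/.
velar: voiceless /k/, voiced /ɡ/.
The retroflex row has no voiceless member, so the gap is the voiceless retroflex stop /ʈ/.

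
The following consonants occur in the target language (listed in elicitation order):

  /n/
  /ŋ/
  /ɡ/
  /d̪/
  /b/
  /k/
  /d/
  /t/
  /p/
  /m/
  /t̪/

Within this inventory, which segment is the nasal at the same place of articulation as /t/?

/t/ is a voiceless alveolar stop.
The nasal at the same place is an alveolar nasal — in this inventory, /n/.

/n/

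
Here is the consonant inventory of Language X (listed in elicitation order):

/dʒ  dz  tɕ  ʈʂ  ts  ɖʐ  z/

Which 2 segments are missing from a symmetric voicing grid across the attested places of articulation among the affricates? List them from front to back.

/tʃ/, /dʑ/

Voiceless: /ts/ (alveolar), /ʈʂ/ (retroflex), /tɕ/ (alveolo-palatal).
Voiced: /dz/ (alveolar), /dʒ/ (postalveolar), /ɖʐ/ (retroflex).
Gaps, from front to back: postalveolar lacks voiceless (/tʃ/); alveolo-palatal lacks voiced (/dʑ/).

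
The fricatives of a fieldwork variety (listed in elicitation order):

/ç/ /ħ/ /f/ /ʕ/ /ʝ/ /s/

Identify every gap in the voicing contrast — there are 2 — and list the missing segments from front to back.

Voiceless: /f/ (labiodental), /s/ (alveolar), /ç/ (palatal), /ħ/ (pharyngeal).
Voiced: /ʝ/ (palatal), /ʕ/ (pharyngeal).
Gaps, from front to back: labiodental lacks voiced (/v/); alveolar lacks voiced (/z/).

/v/, /z/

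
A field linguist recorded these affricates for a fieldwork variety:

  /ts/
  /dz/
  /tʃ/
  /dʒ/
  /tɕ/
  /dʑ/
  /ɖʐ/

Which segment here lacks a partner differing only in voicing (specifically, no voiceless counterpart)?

Alveolar: /ts/ ~ /dz/
Postalveolar: /tʃ/ ~ /dʒ/
Alveolo-palatal: /tɕ/ ~ /dʑ/
Retroflex: only /ɖʐ/ (voiced); no voiceless partner.
So /ɖʐ/ is the unpaired segment.

/ɖʐ/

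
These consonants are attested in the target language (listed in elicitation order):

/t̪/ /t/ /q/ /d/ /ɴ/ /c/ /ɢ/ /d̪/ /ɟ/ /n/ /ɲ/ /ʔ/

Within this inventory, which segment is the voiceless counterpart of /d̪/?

/d̪/ is a voiced dental stop.
The voiceless counterpart is a voiceless dental stop — in this inventory, /t̪/.

/t̪/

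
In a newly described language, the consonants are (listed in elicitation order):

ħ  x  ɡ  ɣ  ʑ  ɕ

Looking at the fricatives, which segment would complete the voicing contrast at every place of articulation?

alveolo-palatal: voiceless /ɕ/, voiced /ʑ/.
velar: voiceless /x/, voiced /ɣ/.
pharyngeal: voiceless /ħ/, voiced —.
The pharyngeal row has no voiced member, so the gap is the voiced pharyngeal fricative /ʕ/.

/ʕ/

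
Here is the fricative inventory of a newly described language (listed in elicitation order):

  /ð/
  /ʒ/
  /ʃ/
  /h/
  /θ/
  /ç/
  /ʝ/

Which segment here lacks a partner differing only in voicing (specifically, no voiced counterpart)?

Dental: /θ/ ~ /ð/
Postalveolar: /ʃ/ ~ /ʒ/
Palatal: /ç/ ~ /ʝ/
Glottal: only /h/ (voiceless); no voiced partner.
So /h/ is the unpaired segment.

/h/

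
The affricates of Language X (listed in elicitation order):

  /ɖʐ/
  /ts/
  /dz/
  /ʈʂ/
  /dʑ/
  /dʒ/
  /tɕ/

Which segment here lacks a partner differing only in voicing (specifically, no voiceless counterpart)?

Alveolar: /ts/ ~ /dz/
Retroflex: /ʈʂ/ ~ /ɖʐ/
Alveolo-palatal: /tɕ/ ~ /dʑ/
Postalveolar: only /dʒ/ (voiced); no voiceless partner.
So /dʒ/ is the unpaired segment.

/dʒ/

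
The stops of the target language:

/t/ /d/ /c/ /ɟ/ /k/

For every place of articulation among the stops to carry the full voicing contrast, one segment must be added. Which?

alveolar: voiceless /t/, voiced /d/.
palatal: voiceless /c/, voiced /ɟ/.
velar: voiceless /k/, voiced —.
The velar row has no voiced member, so the gap is the voiced velar stop /ɡ/.

/ɡ/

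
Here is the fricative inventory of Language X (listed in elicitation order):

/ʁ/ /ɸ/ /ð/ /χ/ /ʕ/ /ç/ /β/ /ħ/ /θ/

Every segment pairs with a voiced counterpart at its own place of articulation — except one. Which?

/ç/

Bilabial: /ɸ/ ~ /β/
Dental: /θ/ ~ /ð/
Uvular: /χ/ ~ /ʁ/
Pharyngeal: /ħ/ ~ /ʕ/
Palatal: only /ç/ (voiceless); no voiced partner.
So /ç/ is the unpaired segment.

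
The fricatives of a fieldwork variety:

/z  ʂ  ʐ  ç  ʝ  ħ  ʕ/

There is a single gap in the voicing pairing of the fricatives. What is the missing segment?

/s/

alveolar: voiceless —, voiced /z/.
retroflex: voiceless /ʂ/, voiced /ʐ/.
palatal: voiceless /ç/, voiced /ʝ/.
pharyngeal: voiceless /ħ/, voiced /ʕ/.
The alveolar row has no voiceless member, so the gap is the voiceless alveolar fricative /s/.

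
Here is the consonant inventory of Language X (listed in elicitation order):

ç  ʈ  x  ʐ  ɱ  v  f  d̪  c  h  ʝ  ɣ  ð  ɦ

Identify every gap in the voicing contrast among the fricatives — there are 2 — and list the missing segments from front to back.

place of articulation  voiceless  voiced  
labiodental       f         v       
dental            —         ð       
retroflex         —         ʐ       
palatal           ç         ʝ       
velar             x         ɣ       
glottal           h         ɦ       
Gaps, from front to back: dental lacks voiceless (/θ/); retroflex lacks voiceless (/ʂ/).

/θ/, /ʂ/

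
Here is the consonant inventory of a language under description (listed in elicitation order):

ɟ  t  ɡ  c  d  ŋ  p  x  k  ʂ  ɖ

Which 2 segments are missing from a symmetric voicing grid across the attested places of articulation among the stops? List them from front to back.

Voiceless: /p/ (bilabial), /t/ (alveolar), /c/ (palatal), /k/ (velar).
Voiced: /d/ (alveolar), /ɖ/ (retroflex), /ɟ/ (palatal), /ɡ/ (velar).
Gaps, from front to back: bilabial lacks voiced (/b/); retroflex lacks voiceless (/ʈ/).

/b/, /ʈ/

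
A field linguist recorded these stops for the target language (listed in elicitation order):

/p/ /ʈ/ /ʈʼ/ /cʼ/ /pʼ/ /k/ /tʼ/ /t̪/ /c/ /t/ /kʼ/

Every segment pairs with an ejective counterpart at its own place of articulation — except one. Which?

/t̪/

Bilabial: /p/ ~ /pʼ/
Alveolar: /t/ ~ /tʼ/
Retroflex: /ʈ/ ~ /ʈʼ/
Palatal: /c/ ~ /cʼ/
Velar: /k/ ~ /kʼ/
Dental: only /t̪/ (plain); no ejective partner.
So /t̪/ is the unpaired segment.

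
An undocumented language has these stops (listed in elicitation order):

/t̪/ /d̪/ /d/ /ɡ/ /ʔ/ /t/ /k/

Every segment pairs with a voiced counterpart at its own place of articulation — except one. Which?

/ʔ/

Dental: /t̪/ ~ /d̪/
Alveolar: /t/ ~ /d/
Velar: /k/ ~ /ɡ/
Glottal: only /ʔ/ (voiceless); no voiced partner.
So /ʔ/ is the unpaired segment.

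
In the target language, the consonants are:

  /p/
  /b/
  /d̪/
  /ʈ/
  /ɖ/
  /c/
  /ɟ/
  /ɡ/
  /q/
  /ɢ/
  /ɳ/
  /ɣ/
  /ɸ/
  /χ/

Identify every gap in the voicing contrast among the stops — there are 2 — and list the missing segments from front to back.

place of articulation  voiceless  voiced  
bilabial          p         b       
dental            —         d̪      
retroflex         ʈ         ɖ       
palatal           c         ɟ       
velar             —         ɡ       
uvular            q         ɢ       
Gaps, from front to back: dental lacks voiceless (/t̪/); velar lacks voiceless (/k/).

/t̪/, /k/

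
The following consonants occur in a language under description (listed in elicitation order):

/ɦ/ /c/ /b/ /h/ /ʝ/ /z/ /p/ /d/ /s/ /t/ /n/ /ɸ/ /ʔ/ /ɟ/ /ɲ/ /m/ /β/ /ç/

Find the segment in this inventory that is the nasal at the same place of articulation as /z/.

/n/

/z/ is a voiced alveolar fricative.
The nasal at the same place is an alveolar nasal — in this inventory, /n/.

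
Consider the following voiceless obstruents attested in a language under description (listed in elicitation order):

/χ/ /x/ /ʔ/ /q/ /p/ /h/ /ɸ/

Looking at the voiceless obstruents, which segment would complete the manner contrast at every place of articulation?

Stop: /p/ (bilabial), /q/ (uvular), /ʔ/ (glottal).
Fricative: /ɸ/ (bilabial), /x/ (velar), /χ/ (uvular), /h/ (glottal).
The velar row has no stop member, so the gap is the velar stop /k/.

/k/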